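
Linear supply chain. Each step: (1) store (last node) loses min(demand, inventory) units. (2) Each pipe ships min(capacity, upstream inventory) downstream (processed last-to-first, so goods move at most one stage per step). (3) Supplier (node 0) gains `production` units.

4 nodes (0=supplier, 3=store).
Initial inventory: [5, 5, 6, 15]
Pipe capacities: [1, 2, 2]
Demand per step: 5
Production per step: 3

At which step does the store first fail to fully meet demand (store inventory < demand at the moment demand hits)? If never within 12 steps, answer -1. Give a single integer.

Step 1: demand=5,sold=5 ship[2->3]=2 ship[1->2]=2 ship[0->1]=1 prod=3 -> [7 4 6 12]
Step 2: demand=5,sold=5 ship[2->3]=2 ship[1->2]=2 ship[0->1]=1 prod=3 -> [9 3 6 9]
Step 3: demand=5,sold=5 ship[2->3]=2 ship[1->2]=2 ship[0->1]=1 prod=3 -> [11 2 6 6]
Step 4: demand=5,sold=5 ship[2->3]=2 ship[1->2]=2 ship[0->1]=1 prod=3 -> [13 1 6 3]
Step 5: demand=5,sold=3 ship[2->3]=2 ship[1->2]=1 ship[0->1]=1 prod=3 -> [15 1 5 2]
Step 6: demand=5,sold=2 ship[2->3]=2 ship[1->2]=1 ship[0->1]=1 prod=3 -> [17 1 4 2]
Step 7: demand=5,sold=2 ship[2->3]=2 ship[1->2]=1 ship[0->1]=1 prod=3 -> [19 1 3 2]
Step 8: demand=5,sold=2 ship[2->3]=2 ship[1->2]=1 ship[0->1]=1 prod=3 -> [21 1 2 2]
Step 9: demand=5,sold=2 ship[2->3]=2 ship[1->2]=1 ship[0->1]=1 prod=3 -> [23 1 1 2]
Step 10: demand=5,sold=2 ship[2->3]=1 ship[1->2]=1 ship[0->1]=1 prod=3 -> [25 1 1 1]
Step 11: demand=5,sold=1 ship[2->3]=1 ship[1->2]=1 ship[0->1]=1 prod=3 -> [27 1 1 1]
Step 12: demand=5,sold=1 ship[2->3]=1 ship[1->2]=1 ship[0->1]=1 prod=3 -> [29 1 1 1]
First stockout at step 5

5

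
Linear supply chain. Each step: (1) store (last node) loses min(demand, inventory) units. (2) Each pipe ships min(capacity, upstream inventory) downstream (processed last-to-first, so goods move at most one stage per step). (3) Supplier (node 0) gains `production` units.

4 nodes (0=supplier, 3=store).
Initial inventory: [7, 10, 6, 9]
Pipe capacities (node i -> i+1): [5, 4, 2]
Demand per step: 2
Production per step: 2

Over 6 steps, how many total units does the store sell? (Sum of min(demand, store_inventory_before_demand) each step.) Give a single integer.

Answer: 12

Derivation:
Step 1: sold=2 (running total=2) -> [4 11 8 9]
Step 2: sold=2 (running total=4) -> [2 11 10 9]
Step 3: sold=2 (running total=6) -> [2 9 12 9]
Step 4: sold=2 (running total=8) -> [2 7 14 9]
Step 5: sold=2 (running total=10) -> [2 5 16 9]
Step 6: sold=2 (running total=12) -> [2 3 18 9]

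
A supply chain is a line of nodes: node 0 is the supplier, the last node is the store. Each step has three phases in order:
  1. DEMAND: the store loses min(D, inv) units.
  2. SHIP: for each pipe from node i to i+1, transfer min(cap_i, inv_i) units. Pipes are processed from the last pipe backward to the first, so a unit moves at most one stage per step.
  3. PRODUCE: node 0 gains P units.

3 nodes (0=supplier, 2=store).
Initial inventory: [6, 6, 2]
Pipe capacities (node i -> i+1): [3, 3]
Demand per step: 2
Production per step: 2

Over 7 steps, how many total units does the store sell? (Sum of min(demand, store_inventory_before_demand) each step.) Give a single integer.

Answer: 14

Derivation:
Step 1: sold=2 (running total=2) -> [5 6 3]
Step 2: sold=2 (running total=4) -> [4 6 4]
Step 3: sold=2 (running total=6) -> [3 6 5]
Step 4: sold=2 (running total=8) -> [2 6 6]
Step 5: sold=2 (running total=10) -> [2 5 7]
Step 6: sold=2 (running total=12) -> [2 4 8]
Step 7: sold=2 (running total=14) -> [2 3 9]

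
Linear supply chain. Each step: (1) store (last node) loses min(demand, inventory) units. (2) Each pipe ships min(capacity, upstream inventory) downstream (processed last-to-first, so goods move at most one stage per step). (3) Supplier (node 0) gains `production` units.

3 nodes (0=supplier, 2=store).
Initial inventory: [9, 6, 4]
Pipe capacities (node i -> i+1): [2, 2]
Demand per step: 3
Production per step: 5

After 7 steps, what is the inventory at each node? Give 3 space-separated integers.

Step 1: demand=3,sold=3 ship[1->2]=2 ship[0->1]=2 prod=5 -> inv=[12 6 3]
Step 2: demand=3,sold=3 ship[1->2]=2 ship[0->1]=2 prod=5 -> inv=[15 6 2]
Step 3: demand=3,sold=2 ship[1->2]=2 ship[0->1]=2 prod=5 -> inv=[18 6 2]
Step 4: demand=3,sold=2 ship[1->2]=2 ship[0->1]=2 prod=5 -> inv=[21 6 2]
Step 5: demand=3,sold=2 ship[1->2]=2 ship[0->1]=2 prod=5 -> inv=[24 6 2]
Step 6: demand=3,sold=2 ship[1->2]=2 ship[0->1]=2 prod=5 -> inv=[27 6 2]
Step 7: demand=3,sold=2 ship[1->2]=2 ship[0->1]=2 prod=5 -> inv=[30 6 2]

30 6 2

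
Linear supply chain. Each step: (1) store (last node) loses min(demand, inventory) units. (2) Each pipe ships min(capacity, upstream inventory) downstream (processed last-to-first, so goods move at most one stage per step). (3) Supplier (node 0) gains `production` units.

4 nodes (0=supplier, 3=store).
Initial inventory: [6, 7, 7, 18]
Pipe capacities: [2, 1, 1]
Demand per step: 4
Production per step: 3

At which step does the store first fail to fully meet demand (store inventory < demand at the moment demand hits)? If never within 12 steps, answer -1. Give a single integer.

Step 1: demand=4,sold=4 ship[2->3]=1 ship[1->2]=1 ship[0->1]=2 prod=3 -> [7 8 7 15]
Step 2: demand=4,sold=4 ship[2->3]=1 ship[1->2]=1 ship[0->1]=2 prod=3 -> [8 9 7 12]
Step 3: demand=4,sold=4 ship[2->3]=1 ship[1->2]=1 ship[0->1]=2 prod=3 -> [9 10 7 9]
Step 4: demand=4,sold=4 ship[2->3]=1 ship[1->2]=1 ship[0->1]=2 prod=3 -> [10 11 7 6]
Step 5: demand=4,sold=4 ship[2->3]=1 ship[1->2]=1 ship[0->1]=2 prod=3 -> [11 12 7 3]
Step 6: demand=4,sold=3 ship[2->3]=1 ship[1->2]=1 ship[0->1]=2 prod=3 -> [12 13 7 1]
Step 7: demand=4,sold=1 ship[2->3]=1 ship[1->2]=1 ship[0->1]=2 prod=3 -> [13 14 7 1]
Step 8: demand=4,sold=1 ship[2->3]=1 ship[1->2]=1 ship[0->1]=2 prod=3 -> [14 15 7 1]
Step 9: demand=4,sold=1 ship[2->3]=1 ship[1->2]=1 ship[0->1]=2 prod=3 -> [15 16 7 1]
Step 10: demand=4,sold=1 ship[2->3]=1 ship[1->2]=1 ship[0->1]=2 prod=3 -> [16 17 7 1]
Step 11: demand=4,sold=1 ship[2->3]=1 ship[1->2]=1 ship[0->1]=2 prod=3 -> [17 18 7 1]
Step 12: demand=4,sold=1 ship[2->3]=1 ship[1->2]=1 ship[0->1]=2 prod=3 -> [18 19 7 1]
First stockout at step 6

6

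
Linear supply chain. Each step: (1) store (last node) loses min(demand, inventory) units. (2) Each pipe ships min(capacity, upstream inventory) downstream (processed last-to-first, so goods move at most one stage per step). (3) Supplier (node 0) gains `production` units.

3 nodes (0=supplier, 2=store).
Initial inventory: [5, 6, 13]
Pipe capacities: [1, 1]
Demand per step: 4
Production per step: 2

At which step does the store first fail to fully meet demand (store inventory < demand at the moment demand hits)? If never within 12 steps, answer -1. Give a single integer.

Step 1: demand=4,sold=4 ship[1->2]=1 ship[0->1]=1 prod=2 -> [6 6 10]
Step 2: demand=4,sold=4 ship[1->2]=1 ship[0->1]=1 prod=2 -> [7 6 7]
Step 3: demand=4,sold=4 ship[1->2]=1 ship[0->1]=1 prod=2 -> [8 6 4]
Step 4: demand=4,sold=4 ship[1->2]=1 ship[0->1]=1 prod=2 -> [9 6 1]
Step 5: demand=4,sold=1 ship[1->2]=1 ship[0->1]=1 prod=2 -> [10 6 1]
Step 6: demand=4,sold=1 ship[1->2]=1 ship[0->1]=1 prod=2 -> [11 6 1]
Step 7: demand=4,sold=1 ship[1->2]=1 ship[0->1]=1 prod=2 -> [12 6 1]
Step 8: demand=4,sold=1 ship[1->2]=1 ship[0->1]=1 prod=2 -> [13 6 1]
Step 9: demand=4,sold=1 ship[1->2]=1 ship[0->1]=1 prod=2 -> [14 6 1]
Step 10: demand=4,sold=1 ship[1->2]=1 ship[0->1]=1 prod=2 -> [15 6 1]
Step 11: demand=4,sold=1 ship[1->2]=1 ship[0->1]=1 prod=2 -> [16 6 1]
Step 12: demand=4,sold=1 ship[1->2]=1 ship[0->1]=1 prod=2 -> [17 6 1]
First stockout at step 5

5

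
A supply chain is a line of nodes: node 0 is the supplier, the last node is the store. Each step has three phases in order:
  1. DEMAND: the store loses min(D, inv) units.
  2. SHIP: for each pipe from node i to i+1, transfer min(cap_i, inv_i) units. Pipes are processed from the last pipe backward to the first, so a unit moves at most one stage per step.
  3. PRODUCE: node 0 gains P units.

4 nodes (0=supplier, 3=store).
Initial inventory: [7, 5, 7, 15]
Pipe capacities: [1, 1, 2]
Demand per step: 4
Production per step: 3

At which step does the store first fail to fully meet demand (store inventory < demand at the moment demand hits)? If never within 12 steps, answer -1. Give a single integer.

Step 1: demand=4,sold=4 ship[2->3]=2 ship[1->2]=1 ship[0->1]=1 prod=3 -> [9 5 6 13]
Step 2: demand=4,sold=4 ship[2->3]=2 ship[1->2]=1 ship[0->1]=1 prod=3 -> [11 5 5 11]
Step 3: demand=4,sold=4 ship[2->3]=2 ship[1->2]=1 ship[0->1]=1 prod=3 -> [13 5 4 9]
Step 4: demand=4,sold=4 ship[2->3]=2 ship[1->2]=1 ship[0->1]=1 prod=3 -> [15 5 3 7]
Step 5: demand=4,sold=4 ship[2->3]=2 ship[1->2]=1 ship[0->1]=1 prod=3 -> [17 5 2 5]
Step 6: demand=4,sold=4 ship[2->3]=2 ship[1->2]=1 ship[0->1]=1 prod=3 -> [19 5 1 3]
Step 7: demand=4,sold=3 ship[2->3]=1 ship[1->2]=1 ship[0->1]=1 prod=3 -> [21 5 1 1]
Step 8: demand=4,sold=1 ship[2->3]=1 ship[1->2]=1 ship[0->1]=1 prod=3 -> [23 5 1 1]
Step 9: demand=4,sold=1 ship[2->3]=1 ship[1->2]=1 ship[0->1]=1 prod=3 -> [25 5 1 1]
Step 10: demand=4,sold=1 ship[2->3]=1 ship[1->2]=1 ship[0->1]=1 prod=3 -> [27 5 1 1]
Step 11: demand=4,sold=1 ship[2->3]=1 ship[1->2]=1 ship[0->1]=1 prod=3 -> [29 5 1 1]
Step 12: demand=4,sold=1 ship[2->3]=1 ship[1->2]=1 ship[0->1]=1 prod=3 -> [31 5 1 1]
First stockout at step 7

7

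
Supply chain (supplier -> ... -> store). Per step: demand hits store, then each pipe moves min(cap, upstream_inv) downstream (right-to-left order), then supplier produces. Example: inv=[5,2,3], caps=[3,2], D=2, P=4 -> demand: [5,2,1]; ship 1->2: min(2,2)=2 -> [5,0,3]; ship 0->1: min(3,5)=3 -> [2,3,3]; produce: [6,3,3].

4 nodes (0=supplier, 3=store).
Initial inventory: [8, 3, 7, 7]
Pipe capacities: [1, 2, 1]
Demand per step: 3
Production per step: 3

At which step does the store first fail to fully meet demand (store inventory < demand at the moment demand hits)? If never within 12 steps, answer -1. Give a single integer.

Step 1: demand=3,sold=3 ship[2->3]=1 ship[1->2]=2 ship[0->1]=1 prod=3 -> [10 2 8 5]
Step 2: demand=3,sold=3 ship[2->3]=1 ship[1->2]=2 ship[0->1]=1 prod=3 -> [12 1 9 3]
Step 3: demand=3,sold=3 ship[2->3]=1 ship[1->2]=1 ship[0->1]=1 prod=3 -> [14 1 9 1]
Step 4: demand=3,sold=1 ship[2->3]=1 ship[1->2]=1 ship[0->1]=1 prod=3 -> [16 1 9 1]
Step 5: demand=3,sold=1 ship[2->3]=1 ship[1->2]=1 ship[0->1]=1 prod=3 -> [18 1 9 1]
Step 6: demand=3,sold=1 ship[2->3]=1 ship[1->2]=1 ship[0->1]=1 prod=3 -> [20 1 9 1]
Step 7: demand=3,sold=1 ship[2->3]=1 ship[1->2]=1 ship[0->1]=1 prod=3 -> [22 1 9 1]
Step 8: demand=3,sold=1 ship[2->3]=1 ship[1->2]=1 ship[0->1]=1 prod=3 -> [24 1 9 1]
Step 9: demand=3,sold=1 ship[2->3]=1 ship[1->2]=1 ship[0->1]=1 prod=3 -> [26 1 9 1]
Step 10: demand=3,sold=1 ship[2->3]=1 ship[1->2]=1 ship[0->1]=1 prod=3 -> [28 1 9 1]
Step 11: demand=3,sold=1 ship[2->3]=1 ship[1->2]=1 ship[0->1]=1 prod=3 -> [30 1 9 1]
Step 12: demand=3,sold=1 ship[2->3]=1 ship[1->2]=1 ship[0->1]=1 prod=3 -> [32 1 9 1]
First stockout at step 4

4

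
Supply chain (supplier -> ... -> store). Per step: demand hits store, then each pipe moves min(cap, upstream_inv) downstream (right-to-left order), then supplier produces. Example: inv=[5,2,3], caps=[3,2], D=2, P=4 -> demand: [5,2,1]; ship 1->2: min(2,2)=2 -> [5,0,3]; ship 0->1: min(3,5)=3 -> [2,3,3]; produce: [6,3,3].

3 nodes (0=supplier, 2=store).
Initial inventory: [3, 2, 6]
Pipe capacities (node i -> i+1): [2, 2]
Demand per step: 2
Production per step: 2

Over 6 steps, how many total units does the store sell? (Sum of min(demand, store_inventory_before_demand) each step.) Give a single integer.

Answer: 12

Derivation:
Step 1: sold=2 (running total=2) -> [3 2 6]
Step 2: sold=2 (running total=4) -> [3 2 6]
Step 3: sold=2 (running total=6) -> [3 2 6]
Step 4: sold=2 (running total=8) -> [3 2 6]
Step 5: sold=2 (running total=10) -> [3 2 6]
Step 6: sold=2 (running total=12) -> [3 2 6]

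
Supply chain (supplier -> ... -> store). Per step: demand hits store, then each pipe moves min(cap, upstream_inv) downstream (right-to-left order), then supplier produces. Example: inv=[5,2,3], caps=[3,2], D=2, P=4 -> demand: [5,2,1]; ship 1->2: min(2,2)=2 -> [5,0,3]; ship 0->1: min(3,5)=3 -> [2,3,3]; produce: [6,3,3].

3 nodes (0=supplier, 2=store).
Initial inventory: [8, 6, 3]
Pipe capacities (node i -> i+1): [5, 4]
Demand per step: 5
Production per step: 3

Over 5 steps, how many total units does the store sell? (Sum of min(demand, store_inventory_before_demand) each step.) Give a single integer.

Step 1: sold=3 (running total=3) -> [6 7 4]
Step 2: sold=4 (running total=7) -> [4 8 4]
Step 3: sold=4 (running total=11) -> [3 8 4]
Step 4: sold=4 (running total=15) -> [3 7 4]
Step 5: sold=4 (running total=19) -> [3 6 4]

Answer: 19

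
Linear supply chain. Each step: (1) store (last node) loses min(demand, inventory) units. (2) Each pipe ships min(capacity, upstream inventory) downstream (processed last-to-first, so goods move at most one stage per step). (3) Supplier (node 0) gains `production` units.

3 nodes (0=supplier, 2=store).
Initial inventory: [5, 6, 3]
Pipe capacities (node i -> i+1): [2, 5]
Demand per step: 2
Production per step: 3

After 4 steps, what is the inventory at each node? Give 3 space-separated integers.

Step 1: demand=2,sold=2 ship[1->2]=5 ship[0->1]=2 prod=3 -> inv=[6 3 6]
Step 2: demand=2,sold=2 ship[1->2]=3 ship[0->1]=2 prod=3 -> inv=[7 2 7]
Step 3: demand=2,sold=2 ship[1->2]=2 ship[0->1]=2 prod=3 -> inv=[8 2 7]
Step 4: demand=2,sold=2 ship[1->2]=2 ship[0->1]=2 prod=3 -> inv=[9 2 7]

9 2 7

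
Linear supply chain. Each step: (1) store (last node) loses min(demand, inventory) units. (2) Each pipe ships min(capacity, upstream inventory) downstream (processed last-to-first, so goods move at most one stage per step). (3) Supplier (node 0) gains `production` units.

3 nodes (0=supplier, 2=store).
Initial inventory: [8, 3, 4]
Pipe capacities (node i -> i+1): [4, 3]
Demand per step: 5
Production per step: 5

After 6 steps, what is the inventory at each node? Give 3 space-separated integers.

Step 1: demand=5,sold=4 ship[1->2]=3 ship[0->1]=4 prod=5 -> inv=[9 4 3]
Step 2: demand=5,sold=3 ship[1->2]=3 ship[0->1]=4 prod=5 -> inv=[10 5 3]
Step 3: demand=5,sold=3 ship[1->2]=3 ship[0->1]=4 prod=5 -> inv=[11 6 3]
Step 4: demand=5,sold=3 ship[1->2]=3 ship[0->1]=4 prod=5 -> inv=[12 7 3]
Step 5: demand=5,sold=3 ship[1->2]=3 ship[0->1]=4 prod=5 -> inv=[13 8 3]
Step 6: demand=5,sold=3 ship[1->2]=3 ship[0->1]=4 prod=5 -> inv=[14 9 3]

14 9 3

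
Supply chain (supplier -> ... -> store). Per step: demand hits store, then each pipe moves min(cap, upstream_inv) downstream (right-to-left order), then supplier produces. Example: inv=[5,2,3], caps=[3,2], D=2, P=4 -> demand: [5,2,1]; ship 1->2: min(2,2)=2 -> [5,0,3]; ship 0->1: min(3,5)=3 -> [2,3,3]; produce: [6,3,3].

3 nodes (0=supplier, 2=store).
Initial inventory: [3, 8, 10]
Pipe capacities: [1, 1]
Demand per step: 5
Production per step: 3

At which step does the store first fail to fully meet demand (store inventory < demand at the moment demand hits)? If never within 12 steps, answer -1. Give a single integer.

Step 1: demand=5,sold=5 ship[1->2]=1 ship[0->1]=1 prod=3 -> [5 8 6]
Step 2: demand=5,sold=5 ship[1->2]=1 ship[0->1]=1 prod=3 -> [7 8 2]
Step 3: demand=5,sold=2 ship[1->2]=1 ship[0->1]=1 prod=3 -> [9 8 1]
Step 4: demand=5,sold=1 ship[1->2]=1 ship[0->1]=1 prod=3 -> [11 8 1]
Step 5: demand=5,sold=1 ship[1->2]=1 ship[0->1]=1 prod=3 -> [13 8 1]
Step 6: demand=5,sold=1 ship[1->2]=1 ship[0->1]=1 prod=3 -> [15 8 1]
Step 7: demand=5,sold=1 ship[1->2]=1 ship[0->1]=1 prod=3 -> [17 8 1]
Step 8: demand=5,sold=1 ship[1->2]=1 ship[0->1]=1 prod=3 -> [19 8 1]
Step 9: demand=5,sold=1 ship[1->2]=1 ship[0->1]=1 prod=3 -> [21 8 1]
Step 10: demand=5,sold=1 ship[1->2]=1 ship[0->1]=1 prod=3 -> [23 8 1]
Step 11: demand=5,sold=1 ship[1->2]=1 ship[0->1]=1 prod=3 -> [25 8 1]
Step 12: demand=5,sold=1 ship[1->2]=1 ship[0->1]=1 prod=3 -> [27 8 1]
First stockout at step 3

3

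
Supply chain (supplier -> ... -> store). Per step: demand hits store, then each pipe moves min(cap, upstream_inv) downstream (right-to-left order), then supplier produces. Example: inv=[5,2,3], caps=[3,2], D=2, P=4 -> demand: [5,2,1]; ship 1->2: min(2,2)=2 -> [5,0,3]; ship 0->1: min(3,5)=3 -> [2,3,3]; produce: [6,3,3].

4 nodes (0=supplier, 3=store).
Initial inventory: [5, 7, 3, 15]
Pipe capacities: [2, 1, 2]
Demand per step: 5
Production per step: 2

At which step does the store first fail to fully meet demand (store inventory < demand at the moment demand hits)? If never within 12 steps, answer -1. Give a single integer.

Step 1: demand=5,sold=5 ship[2->3]=2 ship[1->2]=1 ship[0->1]=2 prod=2 -> [5 8 2 12]
Step 2: demand=5,sold=5 ship[2->3]=2 ship[1->2]=1 ship[0->1]=2 prod=2 -> [5 9 1 9]
Step 3: demand=5,sold=5 ship[2->3]=1 ship[1->2]=1 ship[0->1]=2 prod=2 -> [5 10 1 5]
Step 4: demand=5,sold=5 ship[2->3]=1 ship[1->2]=1 ship[0->1]=2 prod=2 -> [5 11 1 1]
Step 5: demand=5,sold=1 ship[2->3]=1 ship[1->2]=1 ship[0->1]=2 prod=2 -> [5 12 1 1]
Step 6: demand=5,sold=1 ship[2->3]=1 ship[1->2]=1 ship[0->1]=2 prod=2 -> [5 13 1 1]
Step 7: demand=5,sold=1 ship[2->3]=1 ship[1->2]=1 ship[0->1]=2 prod=2 -> [5 14 1 1]
Step 8: demand=5,sold=1 ship[2->3]=1 ship[1->2]=1 ship[0->1]=2 prod=2 -> [5 15 1 1]
Step 9: demand=5,sold=1 ship[2->3]=1 ship[1->2]=1 ship[0->1]=2 prod=2 -> [5 16 1 1]
Step 10: demand=5,sold=1 ship[2->3]=1 ship[1->2]=1 ship[0->1]=2 prod=2 -> [5 17 1 1]
Step 11: demand=5,sold=1 ship[2->3]=1 ship[1->2]=1 ship[0->1]=2 prod=2 -> [5 18 1 1]
Step 12: demand=5,sold=1 ship[2->3]=1 ship[1->2]=1 ship[0->1]=2 prod=2 -> [5 19 1 1]
First stockout at step 5

5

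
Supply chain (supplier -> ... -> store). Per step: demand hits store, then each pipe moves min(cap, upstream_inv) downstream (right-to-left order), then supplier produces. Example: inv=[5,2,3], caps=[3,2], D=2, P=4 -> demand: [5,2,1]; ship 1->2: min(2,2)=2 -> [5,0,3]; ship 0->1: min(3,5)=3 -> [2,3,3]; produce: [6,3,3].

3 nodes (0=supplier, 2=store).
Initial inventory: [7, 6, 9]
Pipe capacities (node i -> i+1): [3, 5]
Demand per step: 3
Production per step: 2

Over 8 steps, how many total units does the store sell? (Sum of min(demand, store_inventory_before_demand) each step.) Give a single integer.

Step 1: sold=3 (running total=3) -> [6 4 11]
Step 2: sold=3 (running total=6) -> [5 3 12]
Step 3: sold=3 (running total=9) -> [4 3 12]
Step 4: sold=3 (running total=12) -> [3 3 12]
Step 5: sold=3 (running total=15) -> [2 3 12]
Step 6: sold=3 (running total=18) -> [2 2 12]
Step 7: sold=3 (running total=21) -> [2 2 11]
Step 8: sold=3 (running total=24) -> [2 2 10]

Answer: 24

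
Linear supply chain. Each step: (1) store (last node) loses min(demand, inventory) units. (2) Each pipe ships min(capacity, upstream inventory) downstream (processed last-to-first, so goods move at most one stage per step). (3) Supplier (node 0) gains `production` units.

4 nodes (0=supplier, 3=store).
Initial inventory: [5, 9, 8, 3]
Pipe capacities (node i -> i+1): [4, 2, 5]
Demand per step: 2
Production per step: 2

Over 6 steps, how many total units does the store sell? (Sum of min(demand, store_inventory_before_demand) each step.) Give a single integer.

Step 1: sold=2 (running total=2) -> [3 11 5 6]
Step 2: sold=2 (running total=4) -> [2 12 2 9]
Step 3: sold=2 (running total=6) -> [2 12 2 9]
Step 4: sold=2 (running total=8) -> [2 12 2 9]
Step 5: sold=2 (running total=10) -> [2 12 2 9]
Step 6: sold=2 (running total=12) -> [2 12 2 9]

Answer: 12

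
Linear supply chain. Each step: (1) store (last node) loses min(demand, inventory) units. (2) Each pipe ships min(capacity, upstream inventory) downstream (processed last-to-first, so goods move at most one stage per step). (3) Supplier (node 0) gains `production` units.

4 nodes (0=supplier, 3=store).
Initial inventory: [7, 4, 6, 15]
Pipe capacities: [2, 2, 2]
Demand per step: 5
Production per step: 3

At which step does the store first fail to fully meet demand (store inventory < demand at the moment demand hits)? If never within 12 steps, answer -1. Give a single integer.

Step 1: demand=5,sold=5 ship[2->3]=2 ship[1->2]=2 ship[0->1]=2 prod=3 -> [8 4 6 12]
Step 2: demand=5,sold=5 ship[2->3]=2 ship[1->2]=2 ship[0->1]=2 prod=3 -> [9 4 6 9]
Step 3: demand=5,sold=5 ship[2->3]=2 ship[1->2]=2 ship[0->1]=2 prod=3 -> [10 4 6 6]
Step 4: demand=5,sold=5 ship[2->3]=2 ship[1->2]=2 ship[0->1]=2 prod=3 -> [11 4 6 3]
Step 5: demand=5,sold=3 ship[2->3]=2 ship[1->2]=2 ship[0->1]=2 prod=3 -> [12 4 6 2]
Step 6: demand=5,sold=2 ship[2->3]=2 ship[1->2]=2 ship[0->1]=2 prod=3 -> [13 4 6 2]
Step 7: demand=5,sold=2 ship[2->3]=2 ship[1->2]=2 ship[0->1]=2 prod=3 -> [14 4 6 2]
Step 8: demand=5,sold=2 ship[2->3]=2 ship[1->2]=2 ship[0->1]=2 prod=3 -> [15 4 6 2]
Step 9: demand=5,sold=2 ship[2->3]=2 ship[1->2]=2 ship[0->1]=2 prod=3 -> [16 4 6 2]
Step 10: demand=5,sold=2 ship[2->3]=2 ship[1->2]=2 ship[0->1]=2 prod=3 -> [17 4 6 2]
Step 11: demand=5,sold=2 ship[2->3]=2 ship[1->2]=2 ship[0->1]=2 prod=3 -> [18 4 6 2]
Step 12: demand=5,sold=2 ship[2->3]=2 ship[1->2]=2 ship[0->1]=2 prod=3 -> [19 4 6 2]
First stockout at step 5

5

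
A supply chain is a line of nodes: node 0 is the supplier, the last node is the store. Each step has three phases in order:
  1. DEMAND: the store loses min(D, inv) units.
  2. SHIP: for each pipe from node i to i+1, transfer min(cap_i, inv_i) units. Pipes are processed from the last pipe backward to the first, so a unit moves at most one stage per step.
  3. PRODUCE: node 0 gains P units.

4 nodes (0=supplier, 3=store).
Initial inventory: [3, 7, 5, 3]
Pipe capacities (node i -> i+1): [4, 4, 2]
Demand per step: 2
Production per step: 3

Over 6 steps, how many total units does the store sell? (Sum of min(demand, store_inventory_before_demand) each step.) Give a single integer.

Answer: 12

Derivation:
Step 1: sold=2 (running total=2) -> [3 6 7 3]
Step 2: sold=2 (running total=4) -> [3 5 9 3]
Step 3: sold=2 (running total=6) -> [3 4 11 3]
Step 4: sold=2 (running total=8) -> [3 3 13 3]
Step 5: sold=2 (running total=10) -> [3 3 14 3]
Step 6: sold=2 (running total=12) -> [3 3 15 3]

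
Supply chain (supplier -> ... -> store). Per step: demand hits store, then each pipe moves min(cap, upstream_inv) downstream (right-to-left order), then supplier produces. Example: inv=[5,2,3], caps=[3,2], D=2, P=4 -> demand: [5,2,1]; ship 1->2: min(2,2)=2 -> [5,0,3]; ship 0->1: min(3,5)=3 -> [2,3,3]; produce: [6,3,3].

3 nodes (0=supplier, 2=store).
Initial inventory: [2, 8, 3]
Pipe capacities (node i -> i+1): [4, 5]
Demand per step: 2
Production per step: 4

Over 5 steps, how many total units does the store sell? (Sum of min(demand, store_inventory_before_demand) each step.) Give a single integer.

Step 1: sold=2 (running total=2) -> [4 5 6]
Step 2: sold=2 (running total=4) -> [4 4 9]
Step 3: sold=2 (running total=6) -> [4 4 11]
Step 4: sold=2 (running total=8) -> [4 4 13]
Step 5: sold=2 (running total=10) -> [4 4 15]

Answer: 10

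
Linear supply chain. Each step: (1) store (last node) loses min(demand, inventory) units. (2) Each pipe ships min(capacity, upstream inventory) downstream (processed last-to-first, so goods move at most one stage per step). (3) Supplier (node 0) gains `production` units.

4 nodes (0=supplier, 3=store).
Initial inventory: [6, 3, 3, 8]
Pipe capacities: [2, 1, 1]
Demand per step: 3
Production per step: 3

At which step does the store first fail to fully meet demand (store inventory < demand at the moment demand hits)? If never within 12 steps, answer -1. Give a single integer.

Step 1: demand=3,sold=3 ship[2->3]=1 ship[1->2]=1 ship[0->1]=2 prod=3 -> [7 4 3 6]
Step 2: demand=3,sold=3 ship[2->3]=1 ship[1->2]=1 ship[0->1]=2 prod=3 -> [8 5 3 4]
Step 3: demand=3,sold=3 ship[2->3]=1 ship[1->2]=1 ship[0->1]=2 prod=3 -> [9 6 3 2]
Step 4: demand=3,sold=2 ship[2->3]=1 ship[1->2]=1 ship[0->1]=2 prod=3 -> [10 7 3 1]
Step 5: demand=3,sold=1 ship[2->3]=1 ship[1->2]=1 ship[0->1]=2 prod=3 -> [11 8 3 1]
Step 6: demand=3,sold=1 ship[2->3]=1 ship[1->2]=1 ship[0->1]=2 prod=3 -> [12 9 3 1]
Step 7: demand=3,sold=1 ship[2->3]=1 ship[1->2]=1 ship[0->1]=2 prod=3 -> [13 10 3 1]
Step 8: demand=3,sold=1 ship[2->3]=1 ship[1->2]=1 ship[0->1]=2 prod=3 -> [14 11 3 1]
Step 9: demand=3,sold=1 ship[2->3]=1 ship[1->2]=1 ship[0->1]=2 prod=3 -> [15 12 3 1]
Step 10: demand=3,sold=1 ship[2->3]=1 ship[1->2]=1 ship[0->1]=2 prod=3 -> [16 13 3 1]
Step 11: demand=3,sold=1 ship[2->3]=1 ship[1->2]=1 ship[0->1]=2 prod=3 -> [17 14 3 1]
Step 12: demand=3,sold=1 ship[2->3]=1 ship[1->2]=1 ship[0->1]=2 prod=3 -> [18 15 3 1]
First stockout at step 4

4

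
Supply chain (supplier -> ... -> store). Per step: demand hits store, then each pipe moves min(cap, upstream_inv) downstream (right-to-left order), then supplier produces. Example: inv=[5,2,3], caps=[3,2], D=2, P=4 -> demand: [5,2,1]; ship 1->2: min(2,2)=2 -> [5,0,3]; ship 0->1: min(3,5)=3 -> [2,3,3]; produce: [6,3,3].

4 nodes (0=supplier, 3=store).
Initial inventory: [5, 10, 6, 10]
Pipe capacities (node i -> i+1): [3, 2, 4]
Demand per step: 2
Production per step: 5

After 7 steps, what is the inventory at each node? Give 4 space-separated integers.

Step 1: demand=2,sold=2 ship[2->3]=4 ship[1->2]=2 ship[0->1]=3 prod=5 -> inv=[7 11 4 12]
Step 2: demand=2,sold=2 ship[2->3]=4 ship[1->2]=2 ship[0->1]=3 prod=5 -> inv=[9 12 2 14]
Step 3: demand=2,sold=2 ship[2->3]=2 ship[1->2]=2 ship[0->1]=3 prod=5 -> inv=[11 13 2 14]
Step 4: demand=2,sold=2 ship[2->3]=2 ship[1->2]=2 ship[0->1]=3 prod=5 -> inv=[13 14 2 14]
Step 5: demand=2,sold=2 ship[2->3]=2 ship[1->2]=2 ship[0->1]=3 prod=5 -> inv=[15 15 2 14]
Step 6: demand=2,sold=2 ship[2->3]=2 ship[1->2]=2 ship[0->1]=3 prod=5 -> inv=[17 16 2 14]
Step 7: demand=2,sold=2 ship[2->3]=2 ship[1->2]=2 ship[0->1]=3 prod=5 -> inv=[19 17 2 14]

19 17 2 14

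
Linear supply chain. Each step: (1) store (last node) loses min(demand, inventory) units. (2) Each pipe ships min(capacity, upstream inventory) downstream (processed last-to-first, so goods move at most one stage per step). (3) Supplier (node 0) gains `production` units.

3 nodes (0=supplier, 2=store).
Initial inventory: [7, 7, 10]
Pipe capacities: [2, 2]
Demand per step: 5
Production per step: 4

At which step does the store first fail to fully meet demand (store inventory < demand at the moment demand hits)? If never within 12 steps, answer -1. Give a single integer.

Step 1: demand=5,sold=5 ship[1->2]=2 ship[0->1]=2 prod=4 -> [9 7 7]
Step 2: demand=5,sold=5 ship[1->2]=2 ship[0->1]=2 prod=4 -> [11 7 4]
Step 3: demand=5,sold=4 ship[1->2]=2 ship[0->1]=2 prod=4 -> [13 7 2]
Step 4: demand=5,sold=2 ship[1->2]=2 ship[0->1]=2 prod=4 -> [15 7 2]
Step 5: demand=5,sold=2 ship[1->2]=2 ship[0->1]=2 prod=4 -> [17 7 2]
Step 6: demand=5,sold=2 ship[1->2]=2 ship[0->1]=2 prod=4 -> [19 7 2]
Step 7: demand=5,sold=2 ship[1->2]=2 ship[0->1]=2 prod=4 -> [21 7 2]
Step 8: demand=5,sold=2 ship[1->2]=2 ship[0->1]=2 prod=4 -> [23 7 2]
Step 9: demand=5,sold=2 ship[1->2]=2 ship[0->1]=2 prod=4 -> [25 7 2]
Step 10: demand=5,sold=2 ship[1->2]=2 ship[0->1]=2 prod=4 -> [27 7 2]
Step 11: demand=5,sold=2 ship[1->2]=2 ship[0->1]=2 prod=4 -> [29 7 2]
Step 12: demand=5,sold=2 ship[1->2]=2 ship[0->1]=2 prod=4 -> [31 7 2]
First stockout at step 3

3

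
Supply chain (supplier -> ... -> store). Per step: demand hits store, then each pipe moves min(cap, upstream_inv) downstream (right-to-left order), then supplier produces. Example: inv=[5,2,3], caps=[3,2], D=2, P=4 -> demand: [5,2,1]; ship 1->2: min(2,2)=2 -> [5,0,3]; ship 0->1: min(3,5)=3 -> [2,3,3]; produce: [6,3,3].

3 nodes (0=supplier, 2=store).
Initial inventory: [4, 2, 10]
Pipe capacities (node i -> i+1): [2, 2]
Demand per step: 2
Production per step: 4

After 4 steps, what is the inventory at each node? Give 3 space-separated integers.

Step 1: demand=2,sold=2 ship[1->2]=2 ship[0->1]=2 prod=4 -> inv=[6 2 10]
Step 2: demand=2,sold=2 ship[1->2]=2 ship[0->1]=2 prod=4 -> inv=[8 2 10]
Step 3: demand=2,sold=2 ship[1->2]=2 ship[0->1]=2 prod=4 -> inv=[10 2 10]
Step 4: demand=2,sold=2 ship[1->2]=2 ship[0->1]=2 prod=4 -> inv=[12 2 10]

12 2 10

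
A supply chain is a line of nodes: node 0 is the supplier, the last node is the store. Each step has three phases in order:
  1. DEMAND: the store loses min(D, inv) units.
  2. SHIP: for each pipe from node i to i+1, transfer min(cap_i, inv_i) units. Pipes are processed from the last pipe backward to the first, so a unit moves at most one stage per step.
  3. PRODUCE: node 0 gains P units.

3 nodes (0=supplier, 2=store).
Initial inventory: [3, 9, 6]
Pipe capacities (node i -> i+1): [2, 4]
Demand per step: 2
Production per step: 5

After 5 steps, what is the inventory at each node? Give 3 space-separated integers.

Step 1: demand=2,sold=2 ship[1->2]=4 ship[0->1]=2 prod=5 -> inv=[6 7 8]
Step 2: demand=2,sold=2 ship[1->2]=4 ship[0->1]=2 prod=5 -> inv=[9 5 10]
Step 3: demand=2,sold=2 ship[1->2]=4 ship[0->1]=2 prod=5 -> inv=[12 3 12]
Step 4: demand=2,sold=2 ship[1->2]=3 ship[0->1]=2 prod=5 -> inv=[15 2 13]
Step 5: demand=2,sold=2 ship[1->2]=2 ship[0->1]=2 prod=5 -> inv=[18 2 13]

18 2 13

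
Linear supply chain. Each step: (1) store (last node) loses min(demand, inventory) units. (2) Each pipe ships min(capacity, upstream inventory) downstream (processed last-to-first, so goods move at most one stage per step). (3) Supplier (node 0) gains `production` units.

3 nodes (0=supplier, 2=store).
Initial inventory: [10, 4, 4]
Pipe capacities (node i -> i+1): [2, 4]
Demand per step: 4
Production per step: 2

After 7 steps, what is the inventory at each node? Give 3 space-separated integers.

Step 1: demand=4,sold=4 ship[1->2]=4 ship[0->1]=2 prod=2 -> inv=[10 2 4]
Step 2: demand=4,sold=4 ship[1->2]=2 ship[0->1]=2 prod=2 -> inv=[10 2 2]
Step 3: demand=4,sold=2 ship[1->2]=2 ship[0->1]=2 prod=2 -> inv=[10 2 2]
Step 4: demand=4,sold=2 ship[1->2]=2 ship[0->1]=2 prod=2 -> inv=[10 2 2]
Step 5: demand=4,sold=2 ship[1->2]=2 ship[0->1]=2 prod=2 -> inv=[10 2 2]
Step 6: demand=4,sold=2 ship[1->2]=2 ship[0->1]=2 prod=2 -> inv=[10 2 2]
Step 7: demand=4,sold=2 ship[1->2]=2 ship[0->1]=2 prod=2 -> inv=[10 2 2]

10 2 2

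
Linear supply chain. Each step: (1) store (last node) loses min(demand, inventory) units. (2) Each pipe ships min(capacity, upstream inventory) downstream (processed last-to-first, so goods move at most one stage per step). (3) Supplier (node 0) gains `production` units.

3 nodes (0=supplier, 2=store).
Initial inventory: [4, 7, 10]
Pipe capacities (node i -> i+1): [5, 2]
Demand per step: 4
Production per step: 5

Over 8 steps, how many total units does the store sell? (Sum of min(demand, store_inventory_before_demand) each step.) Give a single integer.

Step 1: sold=4 (running total=4) -> [5 9 8]
Step 2: sold=4 (running total=8) -> [5 12 6]
Step 3: sold=4 (running total=12) -> [5 15 4]
Step 4: sold=4 (running total=16) -> [5 18 2]
Step 5: sold=2 (running total=18) -> [5 21 2]
Step 6: sold=2 (running total=20) -> [5 24 2]
Step 7: sold=2 (running total=22) -> [5 27 2]
Step 8: sold=2 (running total=24) -> [5 30 2]

Answer: 24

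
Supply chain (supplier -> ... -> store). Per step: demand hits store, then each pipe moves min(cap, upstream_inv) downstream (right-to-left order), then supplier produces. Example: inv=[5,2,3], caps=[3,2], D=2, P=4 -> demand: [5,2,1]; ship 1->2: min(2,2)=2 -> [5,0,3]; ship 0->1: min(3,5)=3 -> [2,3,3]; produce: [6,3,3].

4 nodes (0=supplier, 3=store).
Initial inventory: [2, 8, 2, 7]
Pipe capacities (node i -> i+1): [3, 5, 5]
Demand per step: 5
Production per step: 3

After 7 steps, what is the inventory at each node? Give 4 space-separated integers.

Step 1: demand=5,sold=5 ship[2->3]=2 ship[1->2]=5 ship[0->1]=2 prod=3 -> inv=[3 5 5 4]
Step 2: demand=5,sold=4 ship[2->3]=5 ship[1->2]=5 ship[0->1]=3 prod=3 -> inv=[3 3 5 5]
Step 3: demand=5,sold=5 ship[2->3]=5 ship[1->2]=3 ship[0->1]=3 prod=3 -> inv=[3 3 3 5]
Step 4: demand=5,sold=5 ship[2->3]=3 ship[1->2]=3 ship[0->1]=3 prod=3 -> inv=[3 3 3 3]
Step 5: demand=5,sold=3 ship[2->3]=3 ship[1->2]=3 ship[0->1]=3 prod=3 -> inv=[3 3 3 3]
Step 6: demand=5,sold=3 ship[2->3]=3 ship[1->2]=3 ship[0->1]=3 prod=3 -> inv=[3 3 3 3]
Step 7: demand=5,sold=3 ship[2->3]=3 ship[1->2]=3 ship[0->1]=3 prod=3 -> inv=[3 3 3 3]

3 3 3 3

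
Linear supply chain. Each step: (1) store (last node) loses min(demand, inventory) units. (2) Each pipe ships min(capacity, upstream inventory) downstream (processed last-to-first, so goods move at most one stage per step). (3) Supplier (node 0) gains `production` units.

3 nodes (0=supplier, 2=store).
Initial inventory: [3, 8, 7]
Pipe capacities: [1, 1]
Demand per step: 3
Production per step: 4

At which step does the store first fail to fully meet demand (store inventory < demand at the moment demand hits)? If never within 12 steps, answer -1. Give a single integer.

Step 1: demand=3,sold=3 ship[1->2]=1 ship[0->1]=1 prod=4 -> [6 8 5]
Step 2: demand=3,sold=3 ship[1->2]=1 ship[0->1]=1 prod=4 -> [9 8 3]
Step 3: demand=3,sold=3 ship[1->2]=1 ship[0->1]=1 prod=4 -> [12 8 1]
Step 4: demand=3,sold=1 ship[1->2]=1 ship[0->1]=1 prod=4 -> [15 8 1]
Step 5: demand=3,sold=1 ship[1->2]=1 ship[0->1]=1 prod=4 -> [18 8 1]
Step 6: demand=3,sold=1 ship[1->2]=1 ship[0->1]=1 prod=4 -> [21 8 1]
Step 7: demand=3,sold=1 ship[1->2]=1 ship[0->1]=1 prod=4 -> [24 8 1]
Step 8: demand=3,sold=1 ship[1->2]=1 ship[0->1]=1 prod=4 -> [27 8 1]
Step 9: demand=3,sold=1 ship[1->2]=1 ship[0->1]=1 prod=4 -> [30 8 1]
Step 10: demand=3,sold=1 ship[1->2]=1 ship[0->1]=1 prod=4 -> [33 8 1]
Step 11: demand=3,sold=1 ship[1->2]=1 ship[0->1]=1 prod=4 -> [36 8 1]
Step 12: demand=3,sold=1 ship[1->2]=1 ship[0->1]=1 prod=4 -> [39 8 1]
First stockout at step 4

4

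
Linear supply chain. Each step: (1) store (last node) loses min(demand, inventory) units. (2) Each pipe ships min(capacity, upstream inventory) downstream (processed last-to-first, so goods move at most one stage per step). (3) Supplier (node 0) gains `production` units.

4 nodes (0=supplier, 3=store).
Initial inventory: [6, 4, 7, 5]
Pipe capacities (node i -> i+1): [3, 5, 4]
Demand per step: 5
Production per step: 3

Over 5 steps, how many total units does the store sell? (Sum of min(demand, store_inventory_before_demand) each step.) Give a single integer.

Answer: 21

Derivation:
Step 1: sold=5 (running total=5) -> [6 3 7 4]
Step 2: sold=4 (running total=9) -> [6 3 6 4]
Step 3: sold=4 (running total=13) -> [6 3 5 4]
Step 4: sold=4 (running total=17) -> [6 3 4 4]
Step 5: sold=4 (running total=21) -> [6 3 3 4]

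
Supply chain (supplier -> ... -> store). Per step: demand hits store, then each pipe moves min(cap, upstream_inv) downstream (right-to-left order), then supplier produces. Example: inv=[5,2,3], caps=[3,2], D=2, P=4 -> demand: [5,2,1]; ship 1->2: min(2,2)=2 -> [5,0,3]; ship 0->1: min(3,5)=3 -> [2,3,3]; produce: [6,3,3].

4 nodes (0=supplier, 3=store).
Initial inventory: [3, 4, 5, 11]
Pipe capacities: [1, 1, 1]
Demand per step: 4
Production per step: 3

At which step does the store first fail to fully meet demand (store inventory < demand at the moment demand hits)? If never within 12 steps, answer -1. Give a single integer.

Step 1: demand=4,sold=4 ship[2->3]=1 ship[1->2]=1 ship[0->1]=1 prod=3 -> [5 4 5 8]
Step 2: demand=4,sold=4 ship[2->3]=1 ship[1->2]=1 ship[0->1]=1 prod=3 -> [7 4 5 5]
Step 3: demand=4,sold=4 ship[2->3]=1 ship[1->2]=1 ship[0->1]=1 prod=3 -> [9 4 5 2]
Step 4: demand=4,sold=2 ship[2->3]=1 ship[1->2]=1 ship[0->1]=1 prod=3 -> [11 4 5 1]
Step 5: demand=4,sold=1 ship[2->3]=1 ship[1->2]=1 ship[0->1]=1 prod=3 -> [13 4 5 1]
Step 6: demand=4,sold=1 ship[2->3]=1 ship[1->2]=1 ship[0->1]=1 prod=3 -> [15 4 5 1]
Step 7: demand=4,sold=1 ship[2->3]=1 ship[1->2]=1 ship[0->1]=1 prod=3 -> [17 4 5 1]
Step 8: demand=4,sold=1 ship[2->3]=1 ship[1->2]=1 ship[0->1]=1 prod=3 -> [19 4 5 1]
Step 9: demand=4,sold=1 ship[2->3]=1 ship[1->2]=1 ship[0->1]=1 prod=3 -> [21 4 5 1]
Step 10: demand=4,sold=1 ship[2->3]=1 ship[1->2]=1 ship[0->1]=1 prod=3 -> [23 4 5 1]
Step 11: demand=4,sold=1 ship[2->3]=1 ship[1->2]=1 ship[0->1]=1 prod=3 -> [25 4 5 1]
Step 12: demand=4,sold=1 ship[2->3]=1 ship[1->2]=1 ship[0->1]=1 prod=3 -> [27 4 5 1]
First stockout at step 4

4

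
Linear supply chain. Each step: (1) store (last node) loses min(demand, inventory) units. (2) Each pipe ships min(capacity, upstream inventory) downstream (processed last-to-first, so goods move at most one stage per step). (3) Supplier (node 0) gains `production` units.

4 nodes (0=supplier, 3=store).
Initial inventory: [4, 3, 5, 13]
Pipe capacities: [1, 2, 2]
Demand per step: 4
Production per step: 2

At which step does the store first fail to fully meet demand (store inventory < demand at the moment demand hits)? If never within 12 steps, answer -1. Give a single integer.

Step 1: demand=4,sold=4 ship[2->3]=2 ship[1->2]=2 ship[0->1]=1 prod=2 -> [5 2 5 11]
Step 2: demand=4,sold=4 ship[2->3]=2 ship[1->2]=2 ship[0->1]=1 prod=2 -> [6 1 5 9]
Step 3: demand=4,sold=4 ship[2->3]=2 ship[1->2]=1 ship[0->1]=1 prod=2 -> [7 1 4 7]
Step 4: demand=4,sold=4 ship[2->3]=2 ship[1->2]=1 ship[0->1]=1 prod=2 -> [8 1 3 5]
Step 5: demand=4,sold=4 ship[2->3]=2 ship[1->2]=1 ship[0->1]=1 prod=2 -> [9 1 2 3]
Step 6: demand=4,sold=3 ship[2->3]=2 ship[1->2]=1 ship[0->1]=1 prod=2 -> [10 1 1 2]
Step 7: demand=4,sold=2 ship[2->3]=1 ship[1->2]=1 ship[0->1]=1 prod=2 -> [11 1 1 1]
Step 8: demand=4,sold=1 ship[2->3]=1 ship[1->2]=1 ship[0->1]=1 prod=2 -> [12 1 1 1]
Step 9: demand=4,sold=1 ship[2->3]=1 ship[1->2]=1 ship[0->1]=1 prod=2 -> [13 1 1 1]
Step 10: demand=4,sold=1 ship[2->3]=1 ship[1->2]=1 ship[0->1]=1 prod=2 -> [14 1 1 1]
Step 11: demand=4,sold=1 ship[2->3]=1 ship[1->2]=1 ship[0->1]=1 prod=2 -> [15 1 1 1]
Step 12: demand=4,sold=1 ship[2->3]=1 ship[1->2]=1 ship[0->1]=1 prod=2 -> [16 1 1 1]
First stockout at step 6

6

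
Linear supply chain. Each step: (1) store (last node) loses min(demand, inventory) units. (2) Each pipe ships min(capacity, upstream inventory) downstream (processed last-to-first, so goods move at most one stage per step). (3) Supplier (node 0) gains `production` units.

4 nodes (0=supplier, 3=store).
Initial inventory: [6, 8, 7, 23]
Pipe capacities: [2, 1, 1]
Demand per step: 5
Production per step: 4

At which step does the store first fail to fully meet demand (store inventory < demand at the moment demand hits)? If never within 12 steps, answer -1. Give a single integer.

Step 1: demand=5,sold=5 ship[2->3]=1 ship[1->2]=1 ship[0->1]=2 prod=4 -> [8 9 7 19]
Step 2: demand=5,sold=5 ship[2->3]=1 ship[1->2]=1 ship[0->1]=2 prod=4 -> [10 10 7 15]
Step 3: demand=5,sold=5 ship[2->3]=1 ship[1->2]=1 ship[0->1]=2 prod=4 -> [12 11 7 11]
Step 4: demand=5,sold=5 ship[2->3]=1 ship[1->2]=1 ship[0->1]=2 prod=4 -> [14 12 7 7]
Step 5: demand=5,sold=5 ship[2->3]=1 ship[1->2]=1 ship[0->1]=2 prod=4 -> [16 13 7 3]
Step 6: demand=5,sold=3 ship[2->3]=1 ship[1->2]=1 ship[0->1]=2 prod=4 -> [18 14 7 1]
Step 7: demand=5,sold=1 ship[2->3]=1 ship[1->2]=1 ship[0->1]=2 prod=4 -> [20 15 7 1]
Step 8: demand=5,sold=1 ship[2->3]=1 ship[1->2]=1 ship[0->1]=2 prod=4 -> [22 16 7 1]
Step 9: demand=5,sold=1 ship[2->3]=1 ship[1->2]=1 ship[0->1]=2 prod=4 -> [24 17 7 1]
Step 10: demand=5,sold=1 ship[2->3]=1 ship[1->2]=1 ship[0->1]=2 prod=4 -> [26 18 7 1]
Step 11: demand=5,sold=1 ship[2->3]=1 ship[1->2]=1 ship[0->1]=2 prod=4 -> [28 19 7 1]
Step 12: demand=5,sold=1 ship[2->3]=1 ship[1->2]=1 ship[0->1]=2 prod=4 -> [30 20 7 1]
First stockout at step 6

6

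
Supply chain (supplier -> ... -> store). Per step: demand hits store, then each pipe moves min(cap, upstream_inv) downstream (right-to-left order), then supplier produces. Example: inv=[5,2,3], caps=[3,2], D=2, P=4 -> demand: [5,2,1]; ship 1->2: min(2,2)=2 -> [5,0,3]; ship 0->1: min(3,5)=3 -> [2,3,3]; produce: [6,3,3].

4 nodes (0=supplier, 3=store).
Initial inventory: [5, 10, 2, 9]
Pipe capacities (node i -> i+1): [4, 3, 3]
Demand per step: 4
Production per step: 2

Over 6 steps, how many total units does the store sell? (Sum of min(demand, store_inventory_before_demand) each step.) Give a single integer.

Answer: 23

Derivation:
Step 1: sold=4 (running total=4) -> [3 11 3 7]
Step 2: sold=4 (running total=8) -> [2 11 3 6]
Step 3: sold=4 (running total=12) -> [2 10 3 5]
Step 4: sold=4 (running total=16) -> [2 9 3 4]
Step 5: sold=4 (running total=20) -> [2 8 3 3]
Step 6: sold=3 (running total=23) -> [2 7 3 3]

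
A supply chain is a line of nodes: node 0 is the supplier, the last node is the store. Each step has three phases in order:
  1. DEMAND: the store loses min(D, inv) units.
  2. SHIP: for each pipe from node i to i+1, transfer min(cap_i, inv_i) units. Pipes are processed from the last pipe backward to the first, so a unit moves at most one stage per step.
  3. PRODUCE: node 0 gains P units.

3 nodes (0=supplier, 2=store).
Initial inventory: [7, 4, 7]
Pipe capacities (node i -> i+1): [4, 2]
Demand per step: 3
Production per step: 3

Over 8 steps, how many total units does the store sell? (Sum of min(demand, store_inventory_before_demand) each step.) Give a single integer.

Step 1: sold=3 (running total=3) -> [6 6 6]
Step 2: sold=3 (running total=6) -> [5 8 5]
Step 3: sold=3 (running total=9) -> [4 10 4]
Step 4: sold=3 (running total=12) -> [3 12 3]
Step 5: sold=3 (running total=15) -> [3 13 2]
Step 6: sold=2 (running total=17) -> [3 14 2]
Step 7: sold=2 (running total=19) -> [3 15 2]
Step 8: sold=2 (running total=21) -> [3 16 2]

Answer: 21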